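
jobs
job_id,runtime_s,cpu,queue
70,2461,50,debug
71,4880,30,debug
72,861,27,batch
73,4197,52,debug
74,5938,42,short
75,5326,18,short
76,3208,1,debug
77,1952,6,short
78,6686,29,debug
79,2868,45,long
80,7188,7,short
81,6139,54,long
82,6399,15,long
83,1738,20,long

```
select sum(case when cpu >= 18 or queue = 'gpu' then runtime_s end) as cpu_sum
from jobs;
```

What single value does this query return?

job_id=70: ✓ → 2461
job_id=71: ✓ → 4880
job_id=72: ✓ → 861
job_id=73: ✓ → 4197
job_id=74: ✓ → 5938
job_id=75: ✓ → 5326
job_id=76: ✗
job_id=77: ✗
job_id=78: ✓ → 6686
job_id=79: ✓ → 2868
job_id=80: ✗
job_id=81: ✓ → 6139
job_id=82: ✗
job_id=83: ✓ → 1738
cpu_sum = 2461 + 4880 + 861 + 4197 + 5938 + 5326 + 6686 + 2868 + 6139 + 1738 = 41094

41094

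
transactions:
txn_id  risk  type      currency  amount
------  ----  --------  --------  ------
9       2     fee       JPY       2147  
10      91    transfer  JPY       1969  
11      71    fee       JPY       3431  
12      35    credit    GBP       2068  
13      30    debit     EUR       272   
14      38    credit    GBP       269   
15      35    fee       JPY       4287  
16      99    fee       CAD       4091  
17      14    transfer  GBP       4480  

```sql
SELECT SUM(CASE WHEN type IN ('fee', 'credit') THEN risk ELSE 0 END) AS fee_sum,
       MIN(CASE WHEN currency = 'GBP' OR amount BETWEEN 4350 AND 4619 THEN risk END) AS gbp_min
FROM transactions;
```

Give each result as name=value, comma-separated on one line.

[fee_sum: type IN ('fee', 'credit')]
txn_id=9: ✓ → 2
txn_id=10: ✗
txn_id=11: ✓ → 71
txn_id=12: ✓ → 35
txn_id=13: ✗
txn_id=14: ✓ → 38
txn_id=15: ✓ → 35
txn_id=16: ✓ → 99
txn_id=17: ✗
fee_sum = 2 + 71 + 35 + 38 + 35 + 99 = 280
—
[gbp_min: currency = 'GBP' OR amount BETWEEN 4350 AND 4619]
txn_id=9: ✗
txn_id=10: ✗
txn_id=11: ✗
txn_id=12: ✓ → 35
txn_id=13: ✗
txn_id=14: ✓ → 38
txn_id=15: ✗
txn_id=16: ✗
txn_id=17: ✓ → 14
gbp_min = MIN(35, 38, 14) = 14

fee_sum=280, gbp_min=14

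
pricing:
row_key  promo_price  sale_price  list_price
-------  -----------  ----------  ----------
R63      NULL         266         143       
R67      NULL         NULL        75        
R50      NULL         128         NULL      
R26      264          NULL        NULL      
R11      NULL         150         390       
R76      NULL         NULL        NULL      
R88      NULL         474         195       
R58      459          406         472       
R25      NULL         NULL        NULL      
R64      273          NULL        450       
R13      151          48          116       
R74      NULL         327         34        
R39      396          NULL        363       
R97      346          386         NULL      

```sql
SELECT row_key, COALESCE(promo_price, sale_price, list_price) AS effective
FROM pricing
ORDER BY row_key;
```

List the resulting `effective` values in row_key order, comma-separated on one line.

row_key=R11: promo_price=NULL, sale_price=150 → 150
row_key=R13: promo_price=151 → 151
row_key=R25: promo_price=NULL, sale_price=NULL, list_price=NULL (all NULL) → NULL
row_key=R26: promo_price=264 → 264
row_key=R39: promo_price=396 → 396
row_key=R50: promo_price=NULL, sale_price=128 → 128
row_key=R58: promo_price=459 → 459
row_key=R63: promo_price=NULL, sale_price=266 → 266
row_key=R64: promo_price=273 → 273
row_key=R67: promo_price=NULL, sale_price=NULL, list_price=75 → 75
row_key=R74: promo_price=NULL, sale_price=327 → 327
row_key=R76: promo_price=NULL, sale_price=NULL, list_price=NULL (all NULL) → NULL
row_key=R88: promo_price=NULL, sale_price=474 → 474
row_key=R97: promo_price=346 → 346

150, 151, NULL, 264, 396, 128, 459, 266, 273, 75, 327, NULL, 474, 346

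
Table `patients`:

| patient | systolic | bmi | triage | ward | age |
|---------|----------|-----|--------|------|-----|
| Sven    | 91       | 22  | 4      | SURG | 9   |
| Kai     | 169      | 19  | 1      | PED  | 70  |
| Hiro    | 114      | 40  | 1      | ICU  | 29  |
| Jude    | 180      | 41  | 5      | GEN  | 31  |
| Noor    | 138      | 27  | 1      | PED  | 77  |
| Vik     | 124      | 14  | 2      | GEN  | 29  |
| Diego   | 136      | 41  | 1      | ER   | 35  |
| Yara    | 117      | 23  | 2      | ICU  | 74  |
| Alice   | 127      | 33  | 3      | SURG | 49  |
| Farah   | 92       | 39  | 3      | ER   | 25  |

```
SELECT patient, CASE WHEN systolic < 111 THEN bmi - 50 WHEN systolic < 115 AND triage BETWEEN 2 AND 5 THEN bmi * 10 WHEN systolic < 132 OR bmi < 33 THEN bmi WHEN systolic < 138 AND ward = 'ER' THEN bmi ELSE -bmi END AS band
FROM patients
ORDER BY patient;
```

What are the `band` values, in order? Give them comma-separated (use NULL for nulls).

patient=Alice: systolic < 132 OR bmi < 33 → 33
patient=Diego: systolic < 138 AND ward = 'ER' → 41
patient=Farah: systolic < 111 → -11
patient=Hiro: systolic < 132 OR bmi < 33 → 40
patient=Jude: ELSE → -41
patient=Kai: systolic < 132 OR bmi < 33 → 19
patient=Noor: systolic < 132 OR bmi < 33 → 27
patient=Sven: systolic < 111 → -28
patient=Vik: systolic < 132 OR bmi < 33 → 14
patient=Yara: systolic < 132 OR bmi < 33 → 23

33, 41, -11, 40, -41, 19, 27, -28, 14, 23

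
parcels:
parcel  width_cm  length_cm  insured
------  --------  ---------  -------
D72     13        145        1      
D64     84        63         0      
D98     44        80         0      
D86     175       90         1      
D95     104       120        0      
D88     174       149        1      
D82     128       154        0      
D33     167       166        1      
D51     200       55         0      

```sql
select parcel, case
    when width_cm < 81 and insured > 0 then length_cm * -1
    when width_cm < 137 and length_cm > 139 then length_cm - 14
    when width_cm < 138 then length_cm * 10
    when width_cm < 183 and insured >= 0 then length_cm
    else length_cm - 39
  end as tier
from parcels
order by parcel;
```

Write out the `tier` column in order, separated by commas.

parcel=D33: width_cm < 183 and insured >= 0 → 166
parcel=D51: ELSE → 16
parcel=D64: width_cm < 138 → 630
parcel=D72: width_cm < 81 and insured > 0 → -145
parcel=D82: width_cm < 137 and length_cm > 139 → 140
parcel=D86: width_cm < 183 and insured >= 0 → 90
parcel=D88: width_cm < 183 and insured >= 0 → 149
parcel=D95: width_cm < 138 → 1200
parcel=D98: width_cm < 138 → 800

166, 16, 630, -145, 140, 90, 149, 1200, 800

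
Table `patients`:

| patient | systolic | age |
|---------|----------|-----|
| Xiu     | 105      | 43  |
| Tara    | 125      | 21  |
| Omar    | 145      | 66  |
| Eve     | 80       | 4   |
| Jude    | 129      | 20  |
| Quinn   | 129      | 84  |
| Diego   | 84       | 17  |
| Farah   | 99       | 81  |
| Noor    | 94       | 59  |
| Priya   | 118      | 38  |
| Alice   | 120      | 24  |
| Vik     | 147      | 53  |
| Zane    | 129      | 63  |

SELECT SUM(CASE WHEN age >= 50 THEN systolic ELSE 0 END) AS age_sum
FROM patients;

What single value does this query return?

patient=Xiu: ✗
patient=Tara: ✗
patient=Omar: ✓ → 145
patient=Eve: ✗
patient=Jude: ✗
patient=Quinn: ✓ → 129
patient=Diego: ✗
patient=Farah: ✓ → 99
patient=Noor: ✓ → 94
patient=Priya: ✗
patient=Alice: ✗
patient=Vik: ✓ → 147
patient=Zane: ✓ → 129
age_sum = 145 + 129 + 99 + 94 + 147 + 129 = 743

743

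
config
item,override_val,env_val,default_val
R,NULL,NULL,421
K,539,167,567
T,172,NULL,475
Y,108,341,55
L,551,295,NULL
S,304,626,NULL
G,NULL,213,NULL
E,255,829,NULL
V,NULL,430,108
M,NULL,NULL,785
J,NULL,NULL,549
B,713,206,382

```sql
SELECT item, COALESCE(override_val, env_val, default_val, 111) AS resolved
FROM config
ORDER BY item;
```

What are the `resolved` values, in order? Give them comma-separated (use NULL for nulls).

item=B: override_val=713 → 713
item=E: override_val=255 → 255
item=G: override_val=NULL, env_val=213 → 213
item=J: override_val=NULL, env_val=NULL, default_val=549 → 549
item=K: override_val=539 → 539
item=L: override_val=551 → 551
item=M: override_val=NULL, env_val=NULL, default_val=785 → 785
item=R: override_val=NULL, env_val=NULL, default_val=421 → 421
item=S: override_val=304 → 304
item=T: override_val=172 → 172
item=V: override_val=NULL, env_val=430 → 430
item=Y: override_val=108 → 108

713, 255, 213, 549, 539, 551, 785, 421, 304, 172, 430, 108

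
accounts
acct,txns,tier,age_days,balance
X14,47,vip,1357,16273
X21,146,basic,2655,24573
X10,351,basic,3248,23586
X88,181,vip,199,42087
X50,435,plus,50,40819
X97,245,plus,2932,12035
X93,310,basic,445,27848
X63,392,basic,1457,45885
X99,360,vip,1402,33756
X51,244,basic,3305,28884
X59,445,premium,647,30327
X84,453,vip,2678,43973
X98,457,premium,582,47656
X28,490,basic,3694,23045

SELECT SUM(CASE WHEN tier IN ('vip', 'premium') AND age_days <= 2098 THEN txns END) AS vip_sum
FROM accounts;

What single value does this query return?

acct=X14: ✓ → 47
acct=X21: ✗
acct=X10: ✗
acct=X88: ✓ → 181
acct=X50: ✗
acct=X97: ✗
acct=X93: ✗
acct=X63: ✗
acct=X99: ✓ → 360
acct=X51: ✗
acct=X59: ✓ → 445
acct=X84: ✗
acct=X98: ✓ → 457
acct=X28: ✗
vip_sum = 47 + 181 + 360 + 445 + 457 = 1490

1490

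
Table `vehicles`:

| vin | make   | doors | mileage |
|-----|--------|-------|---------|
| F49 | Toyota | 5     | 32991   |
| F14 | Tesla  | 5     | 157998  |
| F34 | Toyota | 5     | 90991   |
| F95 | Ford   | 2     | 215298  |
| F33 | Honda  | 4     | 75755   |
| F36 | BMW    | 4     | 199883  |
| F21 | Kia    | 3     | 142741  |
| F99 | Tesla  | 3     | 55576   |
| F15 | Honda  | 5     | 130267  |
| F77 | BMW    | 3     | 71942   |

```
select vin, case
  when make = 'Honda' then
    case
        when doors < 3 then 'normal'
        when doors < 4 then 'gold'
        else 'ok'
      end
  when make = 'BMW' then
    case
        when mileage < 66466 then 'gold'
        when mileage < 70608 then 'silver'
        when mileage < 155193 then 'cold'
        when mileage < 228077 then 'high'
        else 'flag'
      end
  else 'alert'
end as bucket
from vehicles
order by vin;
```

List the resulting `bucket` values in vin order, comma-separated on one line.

alert, ok, alert, ok, alert, high, alert, cold, alert, alert

vin=F14: make='Tesla' → outer ELSE → alert
vin=F15: make='Honda' → inner[ELSE] → ok
vin=F21: make='Kia' → outer ELSE → alert
vin=F33: make='Honda' → inner[ELSE] → ok
vin=F34: make='Toyota' → outer ELSE → alert
vin=F36: make='BMW' → inner[mileage < 228077] → high
vin=F49: make='Toyota' → outer ELSE → alert
vin=F77: make='BMW' → inner[mileage < 155193] → cold
vin=F95: make='Ford' → outer ELSE → alert
vin=F99: make='Tesla' → outer ELSE → alert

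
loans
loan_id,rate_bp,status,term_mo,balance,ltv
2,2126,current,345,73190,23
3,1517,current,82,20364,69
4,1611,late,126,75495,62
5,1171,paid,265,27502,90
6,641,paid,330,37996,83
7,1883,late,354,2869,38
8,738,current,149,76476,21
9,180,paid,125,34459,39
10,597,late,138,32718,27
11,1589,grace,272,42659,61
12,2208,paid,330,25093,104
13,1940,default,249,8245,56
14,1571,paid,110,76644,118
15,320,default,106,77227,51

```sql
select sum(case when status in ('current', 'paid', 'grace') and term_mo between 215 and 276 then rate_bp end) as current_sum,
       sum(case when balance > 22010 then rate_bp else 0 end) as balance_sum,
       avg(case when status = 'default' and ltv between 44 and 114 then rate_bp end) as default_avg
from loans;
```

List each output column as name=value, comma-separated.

[current_sum: status in ('current', 'paid', 'grace') and term_mo between 215 and 276]
loan_id=2: ✗
loan_id=3: ✗
loan_id=4: ✗
loan_id=5: ✓ → 1171
loan_id=6: ✗
loan_id=7: ✗
loan_id=8: ✗
loan_id=9: ✗
loan_id=10: ✗
loan_id=11: ✓ → 1589
loan_id=12: ✗
loan_id=13: ✗
loan_id=14: ✗
loan_id=15: ✗
current_sum = 1171 + 1589 = 2760
—
[balance_sum: balance > 22010]
loan_id=2: ✓ → 2126
loan_id=3: ✗
loan_id=4: ✓ → 1611
loan_id=5: ✓ → 1171
loan_id=6: ✓ → 641
loan_id=7: ✗
loan_id=8: ✓ → 738
loan_id=9: ✓ → 180
loan_id=10: ✓ → 597
loan_id=11: ✓ → 1589
loan_id=12: ✓ → 2208
loan_id=13: ✗
loan_id=14: ✓ → 1571
loan_id=15: ✓ → 320
balance_sum = 2126 + 1611 + 1171 + 641 + 738 + 180 + 597 + 1589 + 2208 + 1571 + 320 = 12752
—
[default_avg: status = 'default' and ltv between 44 and 114]
loan_id=2: ✗
loan_id=3: ✗
loan_id=4: ✗
loan_id=5: ✗
loan_id=6: ✗
loan_id=7: ✗
loan_id=8: ✗
loan_id=9: ✗
loan_id=10: ✗
loan_id=11: ✗
loan_id=12: ✗
loan_id=13: ✓ → 1940
loan_id=14: ✗
loan_id=15: ✓ → 320
default_avg = (1940 + 320) / 2 = 1130

current_sum=2760, balance_sum=12752, default_avg=1130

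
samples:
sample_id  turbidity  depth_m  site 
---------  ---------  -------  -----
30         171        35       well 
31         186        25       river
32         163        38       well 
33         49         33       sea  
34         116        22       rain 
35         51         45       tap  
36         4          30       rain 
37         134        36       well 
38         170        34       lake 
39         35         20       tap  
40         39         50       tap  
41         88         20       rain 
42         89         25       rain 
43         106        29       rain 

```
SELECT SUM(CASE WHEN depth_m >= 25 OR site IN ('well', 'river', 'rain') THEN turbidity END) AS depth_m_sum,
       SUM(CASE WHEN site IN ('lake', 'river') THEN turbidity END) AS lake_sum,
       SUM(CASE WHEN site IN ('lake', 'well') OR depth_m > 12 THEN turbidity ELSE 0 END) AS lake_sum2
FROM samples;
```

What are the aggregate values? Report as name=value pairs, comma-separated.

[depth_m_sum: depth_m >= 25 OR site IN ('well', 'river', 'rain')]
sample_id=30: ✓ → 171
sample_id=31: ✓ → 186
sample_id=32: ✓ → 163
sample_id=33: ✓ → 49
sample_id=34: ✓ → 116
sample_id=35: ✓ → 51
sample_id=36: ✓ → 4
sample_id=37: ✓ → 134
sample_id=38: ✓ → 170
sample_id=39: ✗
sample_id=40: ✓ → 39
sample_id=41: ✓ → 88
sample_id=42: ✓ → 89
sample_id=43: ✓ → 106
depth_m_sum = 171 + 186 + 163 + 49 + 116 + 51 + 4 + 134 + 170 + 39 + 88 + 89 + 106 = 1366
—
[lake_sum: site IN ('lake', 'river')]
sample_id=30: ✗
sample_id=31: ✓ → 186
sample_id=32: ✗
sample_id=33: ✗
sample_id=34: ✗
sample_id=35: ✗
sample_id=36: ✗
sample_id=37: ✗
sample_id=38: ✓ → 170
sample_id=39: ✗
sample_id=40: ✗
sample_id=41: ✗
sample_id=42: ✗
sample_id=43: ✗
lake_sum = 186 + 170 = 356
—
[lake_sum2: site IN ('lake', 'well') OR depth_m > 12]
sample_id=30: ✓ → 171
sample_id=31: ✓ → 186
sample_id=32: ✓ → 163
sample_id=33: ✓ → 49
sample_id=34: ✓ → 116
sample_id=35: ✓ → 51
sample_id=36: ✓ → 4
sample_id=37: ✓ → 134
sample_id=38: ✓ → 170
sample_id=39: ✓ → 35
sample_id=40: ✓ → 39
sample_id=41: ✓ → 88
sample_id=42: ✓ → 89
sample_id=43: ✓ → 106
lake_sum2 = 171 + 186 + 163 + 49 + 116 + 51 + 4 + 134 + 170 + 35 + 39 + 88 + 89 + 106 = 1401

depth_m_sum=1366, lake_sum=356, lake_sum2=1401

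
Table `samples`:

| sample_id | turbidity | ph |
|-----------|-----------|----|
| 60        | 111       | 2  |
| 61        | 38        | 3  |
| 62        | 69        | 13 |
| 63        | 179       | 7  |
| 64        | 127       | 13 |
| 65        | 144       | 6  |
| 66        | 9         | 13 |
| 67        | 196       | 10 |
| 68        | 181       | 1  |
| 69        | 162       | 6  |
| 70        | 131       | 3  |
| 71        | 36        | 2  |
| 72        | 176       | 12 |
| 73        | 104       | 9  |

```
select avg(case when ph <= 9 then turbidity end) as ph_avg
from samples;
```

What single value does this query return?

120.6666666667

sample_id=60: ✓ → 111
sample_id=61: ✓ → 38
sample_id=62: ✗
sample_id=63: ✓ → 179
sample_id=64: ✗
sample_id=65: ✓ → 144
sample_id=66: ✗
sample_id=67: ✗
sample_id=68: ✓ → 181
sample_id=69: ✓ → 162
sample_id=70: ✓ → 131
sample_id=71: ✓ → 36
sample_id=72: ✗
sample_id=73: ✓ → 104
ph_avg = (111 + 38 + 179 + 144 + 181 + 162 + 131 + 36 + 104) / 9 = 120.6666666667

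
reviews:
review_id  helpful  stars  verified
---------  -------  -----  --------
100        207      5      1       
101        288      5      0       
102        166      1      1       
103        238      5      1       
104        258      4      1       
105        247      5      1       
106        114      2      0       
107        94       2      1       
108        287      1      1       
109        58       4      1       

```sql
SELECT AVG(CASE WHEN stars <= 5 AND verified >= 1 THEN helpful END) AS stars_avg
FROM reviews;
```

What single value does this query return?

review_id=100: ✓ → 207
review_id=101: ✗
review_id=102: ✓ → 166
review_id=103: ✓ → 238
review_id=104: ✓ → 258
review_id=105: ✓ → 247
review_id=106: ✗
review_id=107: ✓ → 94
review_id=108: ✓ → 287
review_id=109: ✓ → 58
stars_avg = (207 + 166 + 238 + 258 + 247 + 94 + 287 + 58) / 8 = 194.375

194.375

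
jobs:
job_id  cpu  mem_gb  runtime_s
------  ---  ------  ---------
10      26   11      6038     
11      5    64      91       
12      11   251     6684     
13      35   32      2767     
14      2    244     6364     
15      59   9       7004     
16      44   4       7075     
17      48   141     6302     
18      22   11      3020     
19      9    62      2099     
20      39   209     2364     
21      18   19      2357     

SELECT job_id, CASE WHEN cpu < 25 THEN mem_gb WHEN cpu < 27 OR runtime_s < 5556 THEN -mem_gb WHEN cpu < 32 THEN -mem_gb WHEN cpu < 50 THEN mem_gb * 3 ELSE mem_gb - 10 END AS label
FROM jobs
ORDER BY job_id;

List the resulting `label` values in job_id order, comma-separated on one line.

-11, 64, 251, -32, 244, -1, 12, 423, 11, 62, -209, 19

job_id=10: cpu < 27 OR runtime_s < 5556 → -11
job_id=11: cpu < 25 → 64
job_id=12: cpu < 25 → 251
job_id=13: cpu < 27 OR runtime_s < 5556 → -32
job_id=14: cpu < 25 → 244
job_id=15: ELSE → -1
job_id=16: cpu < 50 → 12
job_id=17: cpu < 50 → 423
job_id=18: cpu < 25 → 11
job_id=19: cpu < 25 → 62
job_id=20: cpu < 27 OR runtime_s < 5556 → -209
job_id=21: cpu < 25 → 19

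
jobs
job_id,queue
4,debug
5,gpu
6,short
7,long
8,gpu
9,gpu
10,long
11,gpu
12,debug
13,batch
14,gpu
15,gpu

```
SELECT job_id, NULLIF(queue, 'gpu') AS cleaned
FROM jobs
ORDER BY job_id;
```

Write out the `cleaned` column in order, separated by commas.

job_id=4: queue=debug vs gpu: differ → debug
job_id=5: queue=gpu vs gpu: equal → NULL
job_id=6: queue=short vs gpu: differ → short
job_id=7: queue=long vs gpu: differ → long
job_id=8: queue=gpu vs gpu: equal → NULL
job_id=9: queue=gpu vs gpu: equal → NULL
job_id=10: queue=long vs gpu: differ → long
job_id=11: queue=gpu vs gpu: equal → NULL
job_id=12: queue=debug vs gpu: differ → debug
job_id=13: queue=batch vs gpu: differ → batch
job_id=14: queue=gpu vs gpu: equal → NULL
job_id=15: queue=gpu vs gpu: equal → NULL

debug, NULL, short, long, NULL, NULL, long, NULL, debug, batch, NULL, NULL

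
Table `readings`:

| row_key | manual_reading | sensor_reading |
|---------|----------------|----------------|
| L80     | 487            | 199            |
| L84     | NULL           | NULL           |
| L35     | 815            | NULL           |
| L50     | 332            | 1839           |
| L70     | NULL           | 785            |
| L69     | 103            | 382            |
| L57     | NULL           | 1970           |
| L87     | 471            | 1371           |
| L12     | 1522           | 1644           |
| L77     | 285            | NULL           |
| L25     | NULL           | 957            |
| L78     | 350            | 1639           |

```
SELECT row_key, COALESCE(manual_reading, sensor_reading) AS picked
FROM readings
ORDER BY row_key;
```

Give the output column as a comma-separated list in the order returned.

row_key=L12: manual_reading=1522 → 1522
row_key=L25: manual_reading=NULL, sensor_reading=957 → 957
row_key=L35: manual_reading=815 → 815
row_key=L50: manual_reading=332 → 332
row_key=L57: manual_reading=NULL, sensor_reading=1970 → 1970
row_key=L69: manual_reading=103 → 103
row_key=L70: manual_reading=NULL, sensor_reading=785 → 785
row_key=L77: manual_reading=285 → 285
row_key=L78: manual_reading=350 → 350
row_key=L80: manual_reading=487 → 487
row_key=L84: manual_reading=NULL, sensor_reading=NULL (all NULL) → NULL
row_key=L87: manual_reading=471 → 471

1522, 957, 815, 332, 1970, 103, 785, 285, 350, 487, NULL, 471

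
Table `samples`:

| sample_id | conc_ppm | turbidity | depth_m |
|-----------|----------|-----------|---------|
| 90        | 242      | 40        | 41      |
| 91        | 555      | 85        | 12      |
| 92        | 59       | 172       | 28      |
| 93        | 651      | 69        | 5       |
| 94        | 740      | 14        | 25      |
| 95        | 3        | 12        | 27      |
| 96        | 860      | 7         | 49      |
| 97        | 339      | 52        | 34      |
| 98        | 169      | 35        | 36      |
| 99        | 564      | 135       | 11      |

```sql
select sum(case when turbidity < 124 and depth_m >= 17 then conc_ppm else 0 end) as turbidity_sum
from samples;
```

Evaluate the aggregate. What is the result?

2353

sample_id=90: ✓ → 242
sample_id=91: ✗
sample_id=92: ✗
sample_id=93: ✗
sample_id=94: ✓ → 740
sample_id=95: ✓ → 3
sample_id=96: ✓ → 860
sample_id=97: ✓ → 339
sample_id=98: ✓ → 169
sample_id=99: ✗
turbidity_sum = 242 + 740 + 3 + 860 + 339 + 169 = 2353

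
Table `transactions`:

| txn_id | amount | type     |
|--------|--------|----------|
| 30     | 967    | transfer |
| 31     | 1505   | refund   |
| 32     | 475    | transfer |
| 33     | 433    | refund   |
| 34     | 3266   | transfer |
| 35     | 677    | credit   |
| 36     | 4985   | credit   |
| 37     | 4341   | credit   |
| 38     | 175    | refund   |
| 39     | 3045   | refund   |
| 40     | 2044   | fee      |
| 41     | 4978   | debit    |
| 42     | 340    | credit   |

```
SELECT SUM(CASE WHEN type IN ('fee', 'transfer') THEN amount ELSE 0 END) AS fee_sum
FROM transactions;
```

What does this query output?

txn_id=30: ✓ → 967
txn_id=31: ✗
txn_id=32: ✓ → 475
txn_id=33: ✗
txn_id=34: ✓ → 3266
txn_id=35: ✗
txn_id=36: ✗
txn_id=37: ✗
txn_id=38: ✗
txn_id=39: ✗
txn_id=40: ✓ → 2044
txn_id=41: ✗
txn_id=42: ✗
fee_sum = 967 + 475 + 3266 + 2044 = 6752

6752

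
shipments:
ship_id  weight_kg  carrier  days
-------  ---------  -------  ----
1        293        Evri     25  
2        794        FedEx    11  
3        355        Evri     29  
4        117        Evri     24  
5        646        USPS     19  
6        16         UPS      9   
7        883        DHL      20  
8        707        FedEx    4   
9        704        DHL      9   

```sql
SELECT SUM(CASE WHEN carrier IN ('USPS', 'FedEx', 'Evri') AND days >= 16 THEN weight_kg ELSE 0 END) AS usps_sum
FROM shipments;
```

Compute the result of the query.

1411

ship_id=1: ✓ → 293
ship_id=2: ✗
ship_id=3: ✓ → 355
ship_id=4: ✓ → 117
ship_id=5: ✓ → 646
ship_id=6: ✗
ship_id=7: ✗
ship_id=8: ✗
ship_id=9: ✗
usps_sum = 293 + 355 + 117 + 646 = 1411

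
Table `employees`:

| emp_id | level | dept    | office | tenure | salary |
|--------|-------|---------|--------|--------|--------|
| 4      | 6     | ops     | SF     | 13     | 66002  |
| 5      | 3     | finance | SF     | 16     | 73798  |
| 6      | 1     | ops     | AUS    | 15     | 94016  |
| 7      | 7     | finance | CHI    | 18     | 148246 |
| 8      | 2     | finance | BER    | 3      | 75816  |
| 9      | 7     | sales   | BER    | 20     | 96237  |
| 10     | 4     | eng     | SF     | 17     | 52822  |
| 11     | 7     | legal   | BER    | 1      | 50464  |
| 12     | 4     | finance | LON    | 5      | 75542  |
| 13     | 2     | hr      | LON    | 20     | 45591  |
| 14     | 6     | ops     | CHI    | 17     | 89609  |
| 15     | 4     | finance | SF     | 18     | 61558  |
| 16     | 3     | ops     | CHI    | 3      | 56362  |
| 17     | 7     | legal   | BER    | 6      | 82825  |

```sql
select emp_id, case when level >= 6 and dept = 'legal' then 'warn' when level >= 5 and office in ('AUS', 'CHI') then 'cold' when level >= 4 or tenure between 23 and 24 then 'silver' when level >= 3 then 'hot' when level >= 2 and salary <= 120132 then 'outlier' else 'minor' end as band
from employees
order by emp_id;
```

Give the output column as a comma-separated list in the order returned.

silver, hot, minor, cold, outlier, silver, silver, warn, silver, outlier, cold, silver, hot, warn

emp_id=4: level >= 4 or tenure between 23 and 24 → silver
emp_id=5: level >= 3 → hot
emp_id=6: ELSE → minor
emp_id=7: level >= 5 and office in ('AUS', 'CHI') → cold
emp_id=8: level >= 2 and salary <= 120132 → outlier
emp_id=9: level >= 4 or tenure between 23 and 24 → silver
emp_id=10: level >= 4 or tenure between 23 and 24 → silver
emp_id=11: level >= 6 and dept = 'legal' → warn
emp_id=12: level >= 4 or tenure between 23 and 24 → silver
emp_id=13: level >= 2 and salary <= 120132 → outlier
emp_id=14: level >= 5 and office in ('AUS', 'CHI') → cold
emp_id=15: level >= 4 or tenure between 23 and 24 → silver
emp_id=16: level >= 3 → hot
emp_id=17: level >= 6 and dept = 'legal' → warn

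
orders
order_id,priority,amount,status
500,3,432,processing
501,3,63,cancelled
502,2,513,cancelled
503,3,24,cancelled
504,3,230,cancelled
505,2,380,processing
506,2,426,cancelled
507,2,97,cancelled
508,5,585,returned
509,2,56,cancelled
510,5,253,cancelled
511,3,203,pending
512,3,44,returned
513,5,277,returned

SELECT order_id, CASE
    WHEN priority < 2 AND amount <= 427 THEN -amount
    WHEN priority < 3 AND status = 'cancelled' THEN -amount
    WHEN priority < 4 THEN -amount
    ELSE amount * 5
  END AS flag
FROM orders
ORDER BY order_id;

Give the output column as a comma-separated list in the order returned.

order_id=500: priority < 4 → -432
order_id=501: priority < 4 → -63
order_id=502: priority < 3 AND status = 'cancelled' → -513
order_id=503: priority < 4 → -24
order_id=504: priority < 4 → -230
order_id=505: priority < 4 → -380
order_id=506: priority < 3 AND status = 'cancelled' → -426
order_id=507: priority < 3 AND status = 'cancelled' → -97
order_id=508: ELSE → 2925
order_id=509: priority < 3 AND status = 'cancelled' → -56
order_id=510: ELSE → 1265
order_id=511: priority < 4 → -203
order_id=512: priority < 4 → -44
order_id=513: ELSE → 1385

-432, -63, -513, -24, -230, -380, -426, -97, 2925, -56, 1265, -203, -44, 1385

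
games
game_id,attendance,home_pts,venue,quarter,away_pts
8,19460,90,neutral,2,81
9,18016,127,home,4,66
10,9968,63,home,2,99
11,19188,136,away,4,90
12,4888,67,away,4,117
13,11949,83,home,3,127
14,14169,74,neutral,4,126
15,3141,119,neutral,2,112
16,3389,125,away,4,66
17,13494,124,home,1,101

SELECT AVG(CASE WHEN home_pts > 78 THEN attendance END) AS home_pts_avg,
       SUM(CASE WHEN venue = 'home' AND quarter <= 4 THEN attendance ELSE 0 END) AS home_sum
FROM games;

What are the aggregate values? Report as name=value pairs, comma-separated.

home_pts_avg=12662.4285714286, home_sum=53427

[home_pts_avg: home_pts > 78]
game_id=8: ✓ → 19460
game_id=9: ✓ → 18016
game_id=10: ✗
game_id=11: ✓ → 19188
game_id=12: ✗
game_id=13: ✓ → 11949
game_id=14: ✗
game_id=15: ✓ → 3141
game_id=16: ✓ → 3389
game_id=17: ✓ → 13494
home_pts_avg = (19460 + 18016 + 19188 + 11949 + 3141 + 3389 + 13494) / 7 = 12662.4285714286
—
[home_sum: venue = 'home' AND quarter <= 4]
game_id=8: ✗
game_id=9: ✓ → 18016
game_id=10: ✓ → 9968
game_id=11: ✗
game_id=12: ✗
game_id=13: ✓ → 11949
game_id=14: ✗
game_id=15: ✗
game_id=16: ✗
game_id=17: ✓ → 13494
home_sum = 18016 + 9968 + 11949 + 13494 = 53427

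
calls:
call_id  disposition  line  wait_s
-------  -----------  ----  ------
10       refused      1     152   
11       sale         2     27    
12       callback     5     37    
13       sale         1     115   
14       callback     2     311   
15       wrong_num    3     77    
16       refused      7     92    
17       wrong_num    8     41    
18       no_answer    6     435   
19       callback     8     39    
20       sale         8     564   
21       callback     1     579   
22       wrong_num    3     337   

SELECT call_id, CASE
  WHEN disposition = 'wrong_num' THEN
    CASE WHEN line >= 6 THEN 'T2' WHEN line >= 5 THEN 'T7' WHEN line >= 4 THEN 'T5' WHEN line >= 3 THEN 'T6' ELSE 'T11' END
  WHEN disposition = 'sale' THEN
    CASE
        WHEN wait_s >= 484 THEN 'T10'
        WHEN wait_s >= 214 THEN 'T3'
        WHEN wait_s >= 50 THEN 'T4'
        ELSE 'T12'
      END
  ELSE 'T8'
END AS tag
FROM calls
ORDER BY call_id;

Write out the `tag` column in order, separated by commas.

call_id=10: disposition='refused' → outer ELSE → T8
call_id=11: disposition='sale' → inner[ELSE] → T12
call_id=12: disposition='callback' → outer ELSE → T8
call_id=13: disposition='sale' → inner[wait_s >= 50] → T4
call_id=14: disposition='callback' → outer ELSE → T8
call_id=15: disposition='wrong_num' → inner[line >= 3] → T6
call_id=16: disposition='refused' → outer ELSE → T8
call_id=17: disposition='wrong_num' → inner[line >= 6] → T2
call_id=18: disposition='no_answer' → outer ELSE → T8
call_id=19: disposition='callback' → outer ELSE → T8
call_id=20: disposition='sale' → inner[wait_s >= 484] → T10
call_id=21: disposition='callback' → outer ELSE → T8
call_id=22: disposition='wrong_num' → inner[line >= 3] → T6

T8, T12, T8, T4, T8, T6, T8, T2, T8, T8, T10, T8, T6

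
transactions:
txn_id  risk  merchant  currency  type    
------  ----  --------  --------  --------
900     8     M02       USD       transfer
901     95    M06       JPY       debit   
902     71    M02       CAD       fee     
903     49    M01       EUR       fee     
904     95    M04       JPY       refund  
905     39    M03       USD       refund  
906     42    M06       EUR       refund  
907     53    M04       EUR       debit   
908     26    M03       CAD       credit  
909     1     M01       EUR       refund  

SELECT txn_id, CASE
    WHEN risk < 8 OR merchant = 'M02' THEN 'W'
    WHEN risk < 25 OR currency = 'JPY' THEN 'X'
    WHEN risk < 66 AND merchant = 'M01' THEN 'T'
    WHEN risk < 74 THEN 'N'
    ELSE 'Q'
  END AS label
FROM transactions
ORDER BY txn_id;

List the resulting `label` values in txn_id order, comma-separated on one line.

W, X, W, T, X, N, N, N, N, W

txn_id=900: risk < 8 OR merchant = 'M02' → W
txn_id=901: risk < 25 OR currency = 'JPY' → X
txn_id=902: risk < 8 OR merchant = 'M02' → W
txn_id=903: risk < 66 AND merchant = 'M01' → T
txn_id=904: risk < 25 OR currency = 'JPY' → X
txn_id=905: risk < 74 → N
txn_id=906: risk < 74 → N
txn_id=907: risk < 74 → N
txn_id=908: risk < 74 → N
txn_id=909: risk < 8 OR merchant = 'M02' → W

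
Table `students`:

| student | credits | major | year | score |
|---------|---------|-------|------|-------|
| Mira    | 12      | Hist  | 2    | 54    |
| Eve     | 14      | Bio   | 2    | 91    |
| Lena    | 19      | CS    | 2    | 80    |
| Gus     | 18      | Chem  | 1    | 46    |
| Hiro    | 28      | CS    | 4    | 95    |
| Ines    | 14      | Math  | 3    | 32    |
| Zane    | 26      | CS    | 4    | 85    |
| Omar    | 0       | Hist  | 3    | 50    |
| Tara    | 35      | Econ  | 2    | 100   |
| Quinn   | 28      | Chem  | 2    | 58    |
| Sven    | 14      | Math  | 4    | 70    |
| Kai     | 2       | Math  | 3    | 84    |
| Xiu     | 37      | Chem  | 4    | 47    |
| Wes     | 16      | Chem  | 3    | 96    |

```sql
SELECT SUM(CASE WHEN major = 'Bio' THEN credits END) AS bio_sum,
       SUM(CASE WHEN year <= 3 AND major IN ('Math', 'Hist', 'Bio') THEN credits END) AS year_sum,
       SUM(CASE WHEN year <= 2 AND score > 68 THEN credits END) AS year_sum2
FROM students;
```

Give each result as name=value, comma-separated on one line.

bio_sum=14, year_sum=42, year_sum2=68

[bio_sum: major = 'Bio']
student=Mira: ✗
student=Eve: ✓ → 14
student=Lena: ✗
student=Gus: ✗
student=Hiro: ✗
student=Ines: ✗
student=Zane: ✗
student=Omar: ✗
student=Tara: ✗
student=Quinn: ✗
student=Sven: ✗
student=Kai: ✗
student=Xiu: ✗
student=Wes: ✗
bio_sum = 14
—
[year_sum: year <= 3 AND major IN ('Math', 'Hist', 'Bio')]
student=Mira: ✓ → 12
student=Eve: ✓ → 14
student=Lena: ✗
student=Gus: ✗
student=Hiro: ✗
student=Ines: ✓ → 14
student=Zane: ✗
student=Omar: ✓ → 0
student=Tara: ✗
student=Quinn: ✗
student=Sven: ✗
student=Kai: ✓ → 2
student=Xiu: ✗
student=Wes: ✗
year_sum = 12 + 14 + 14 + 2 = 42
—
[year_sum2: year <= 2 AND score > 68]
student=Mira: ✗
student=Eve: ✓ → 14
student=Lena: ✓ → 19
student=Gus: ✗
student=Hiro: ✗
student=Ines: ✗
student=Zane: ✗
student=Omar: ✗
student=Tara: ✓ → 35
student=Quinn: ✗
student=Sven: ✗
student=Kai: ✗
student=Xiu: ✗
student=Wes: ✗
year_sum2 = 14 + 19 + 35 = 68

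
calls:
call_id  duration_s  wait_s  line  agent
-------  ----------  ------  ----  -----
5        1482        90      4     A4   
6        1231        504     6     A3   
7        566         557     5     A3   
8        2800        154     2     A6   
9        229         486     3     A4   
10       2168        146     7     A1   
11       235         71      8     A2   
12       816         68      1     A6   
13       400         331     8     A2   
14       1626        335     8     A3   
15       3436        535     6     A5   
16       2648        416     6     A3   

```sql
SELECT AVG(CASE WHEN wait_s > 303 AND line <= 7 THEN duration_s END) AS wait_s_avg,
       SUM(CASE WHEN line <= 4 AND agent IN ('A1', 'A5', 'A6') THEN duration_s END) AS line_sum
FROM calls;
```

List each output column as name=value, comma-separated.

[wait_s_avg: wait_s > 303 AND line <= 7]
call_id=5: ✗
call_id=6: ✓ → 1231
call_id=7: ✓ → 566
call_id=8: ✗
call_id=9: ✓ → 229
call_id=10: ✗
call_id=11: ✗
call_id=12: ✗
call_id=13: ✗
call_id=14: ✗
call_id=15: ✓ → 3436
call_id=16: ✓ → 2648
wait_s_avg = (1231 + 566 + 229 + 3436 + 2648) / 5 = 1622
—
[line_sum: line <= 4 AND agent IN ('A1', 'A5', 'A6')]
call_id=5: ✗
call_id=6: ✗
call_id=7: ✗
call_id=8: ✓ → 2800
call_id=9: ✗
call_id=10: ✗
call_id=11: ✗
call_id=12: ✓ → 816
call_id=13: ✗
call_id=14: ✗
call_id=15: ✗
call_id=16: ✗
line_sum = 2800 + 816 = 3616

wait_s_avg=1622, line_sum=3616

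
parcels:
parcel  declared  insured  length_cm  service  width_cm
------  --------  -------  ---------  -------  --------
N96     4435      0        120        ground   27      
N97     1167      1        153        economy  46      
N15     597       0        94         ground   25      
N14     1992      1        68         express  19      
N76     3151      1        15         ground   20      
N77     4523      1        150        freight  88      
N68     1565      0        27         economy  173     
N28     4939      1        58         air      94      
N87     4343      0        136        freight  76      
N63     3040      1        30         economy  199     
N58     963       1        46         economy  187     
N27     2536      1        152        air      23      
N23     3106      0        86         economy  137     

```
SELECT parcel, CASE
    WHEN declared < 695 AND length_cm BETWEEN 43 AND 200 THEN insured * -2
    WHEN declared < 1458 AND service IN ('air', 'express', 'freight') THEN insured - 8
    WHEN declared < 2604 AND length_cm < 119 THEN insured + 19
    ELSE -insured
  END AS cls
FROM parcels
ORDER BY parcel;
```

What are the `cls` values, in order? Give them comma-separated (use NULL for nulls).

parcel=N14: declared < 2604 AND length_cm < 119 → 20
parcel=N15: declared < 695 AND length_cm BETWEEN 43 AND 200 → 0
parcel=N23: ELSE → 0
parcel=N27: ELSE → -1
parcel=N28: ELSE → -1
parcel=N58: declared < 2604 AND length_cm < 119 → 20
parcel=N63: ELSE → -1
parcel=N68: declared < 2604 AND length_cm < 119 → 19
parcel=N76: ELSE → -1
parcel=N77: ELSE → -1
parcel=N87: ELSE → 0
parcel=N96: ELSE → 0
parcel=N97: ELSE → -1

20, 0, 0, -1, -1, 20, -1, 19, -1, -1, 0, 0, -1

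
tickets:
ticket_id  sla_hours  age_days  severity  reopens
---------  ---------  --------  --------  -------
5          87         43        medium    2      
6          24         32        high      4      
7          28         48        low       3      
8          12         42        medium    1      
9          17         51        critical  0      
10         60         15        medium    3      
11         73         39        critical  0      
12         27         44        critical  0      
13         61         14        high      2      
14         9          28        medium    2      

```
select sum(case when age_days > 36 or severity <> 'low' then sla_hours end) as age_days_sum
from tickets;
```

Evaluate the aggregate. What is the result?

398

ticket_id=5: ✓ → 87
ticket_id=6: ✓ → 24
ticket_id=7: ✓ → 28
ticket_id=8: ✓ → 12
ticket_id=9: ✓ → 17
ticket_id=10: ✓ → 60
ticket_id=11: ✓ → 73
ticket_id=12: ✓ → 27
ticket_id=13: ✓ → 61
ticket_id=14: ✓ → 9
age_days_sum = 87 + 24 + 28 + 12 + 17 + 60 + 73 + 27 + 61 + 9 = 398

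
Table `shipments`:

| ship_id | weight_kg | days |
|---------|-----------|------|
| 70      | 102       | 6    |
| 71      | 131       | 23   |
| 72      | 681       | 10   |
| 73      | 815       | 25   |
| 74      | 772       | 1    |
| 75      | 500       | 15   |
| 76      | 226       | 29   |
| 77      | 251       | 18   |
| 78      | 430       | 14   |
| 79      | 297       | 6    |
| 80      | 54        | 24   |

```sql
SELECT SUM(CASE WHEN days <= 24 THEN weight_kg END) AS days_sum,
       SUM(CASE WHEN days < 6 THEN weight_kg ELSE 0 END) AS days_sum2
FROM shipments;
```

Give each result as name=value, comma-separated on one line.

[days_sum: days <= 24]
ship_id=70: ✓ → 102
ship_id=71: ✓ → 131
ship_id=72: ✓ → 681
ship_id=73: ✗
ship_id=74: ✓ → 772
ship_id=75: ✓ → 500
ship_id=76: ✗
ship_id=77: ✓ → 251
ship_id=78: ✓ → 430
ship_id=79: ✓ → 297
ship_id=80: ✓ → 54
days_sum = 102 + 131 + 681 + 772 + 500 + 251 + 430 + 297 + 54 = 3218
—
[days_sum2: days < 6]
ship_id=70: ✗
ship_id=71: ✗
ship_id=72: ✗
ship_id=73: ✗
ship_id=74: ✓ → 772
ship_id=75: ✗
ship_id=76: ✗
ship_id=77: ✗
ship_id=78: ✗
ship_id=79: ✗
ship_id=80: ✗
days_sum2 = 772

days_sum=3218, days_sum2=772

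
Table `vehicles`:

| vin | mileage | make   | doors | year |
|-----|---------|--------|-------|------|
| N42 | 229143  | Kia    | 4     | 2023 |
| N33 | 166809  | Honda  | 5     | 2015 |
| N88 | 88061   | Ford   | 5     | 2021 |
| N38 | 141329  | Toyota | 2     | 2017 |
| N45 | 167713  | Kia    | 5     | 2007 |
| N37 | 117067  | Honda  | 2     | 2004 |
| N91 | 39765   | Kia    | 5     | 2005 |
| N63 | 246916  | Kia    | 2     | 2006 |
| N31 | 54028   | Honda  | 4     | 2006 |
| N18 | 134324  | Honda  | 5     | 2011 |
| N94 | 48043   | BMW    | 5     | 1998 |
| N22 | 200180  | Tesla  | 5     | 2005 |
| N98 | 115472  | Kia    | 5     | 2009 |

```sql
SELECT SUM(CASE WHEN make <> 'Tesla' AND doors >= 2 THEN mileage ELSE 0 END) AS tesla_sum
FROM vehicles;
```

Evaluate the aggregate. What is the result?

1548670

vin=N42: ✓ → 229143
vin=N33: ✓ → 166809
vin=N88: ✓ → 88061
vin=N38: ✓ → 141329
vin=N45: ✓ → 167713
vin=N37: ✓ → 117067
vin=N91: ✓ → 39765
vin=N63: ✓ → 246916
vin=N31: ✓ → 54028
vin=N18: ✓ → 134324
vin=N94: ✓ → 48043
vin=N22: ✗
vin=N98: ✓ → 115472
tesla_sum = 229143 + 166809 + 88061 + 141329 + 167713 + 117067 + 39765 + 246916 + 54028 + 134324 + 48043 + 115472 = 1548670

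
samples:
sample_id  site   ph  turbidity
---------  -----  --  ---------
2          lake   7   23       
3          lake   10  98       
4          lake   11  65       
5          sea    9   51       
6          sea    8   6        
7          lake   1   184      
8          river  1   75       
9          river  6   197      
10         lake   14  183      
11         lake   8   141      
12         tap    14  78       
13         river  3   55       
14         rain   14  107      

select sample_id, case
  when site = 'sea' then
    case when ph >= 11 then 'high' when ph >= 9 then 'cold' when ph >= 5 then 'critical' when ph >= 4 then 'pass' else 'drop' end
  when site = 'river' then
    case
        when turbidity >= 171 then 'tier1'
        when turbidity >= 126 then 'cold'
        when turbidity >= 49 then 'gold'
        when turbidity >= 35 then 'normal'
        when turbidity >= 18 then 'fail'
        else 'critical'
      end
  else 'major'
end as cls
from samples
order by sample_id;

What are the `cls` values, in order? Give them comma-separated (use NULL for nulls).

major, major, major, cold, critical, major, gold, tier1, major, major, major, gold, major

sample_id=2: site='lake' → outer ELSE → major
sample_id=3: site='lake' → outer ELSE → major
sample_id=4: site='lake' → outer ELSE → major
sample_id=5: site='sea' → inner[ph >= 9] → cold
sample_id=6: site='sea' → inner[ph >= 5] → critical
sample_id=7: site='lake' → outer ELSE → major
sample_id=8: site='river' → inner[turbidity >= 49] → gold
sample_id=9: site='river' → inner[turbidity >= 171] → tier1
sample_id=10: site='lake' → outer ELSE → major
sample_id=11: site='lake' → outer ELSE → major
sample_id=12: site='tap' → outer ELSE → major
sample_id=13: site='river' → inner[turbidity >= 49] → gold
sample_id=14: site='rain' → outer ELSE → major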